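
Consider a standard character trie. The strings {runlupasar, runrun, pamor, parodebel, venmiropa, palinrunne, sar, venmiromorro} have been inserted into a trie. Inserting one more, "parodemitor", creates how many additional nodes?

Walking "parodemitor" from the root, the first 6 characters ("parode") follow existing edges; "m" is the first miss.
Each of the 5 remaining characters creates one node.

5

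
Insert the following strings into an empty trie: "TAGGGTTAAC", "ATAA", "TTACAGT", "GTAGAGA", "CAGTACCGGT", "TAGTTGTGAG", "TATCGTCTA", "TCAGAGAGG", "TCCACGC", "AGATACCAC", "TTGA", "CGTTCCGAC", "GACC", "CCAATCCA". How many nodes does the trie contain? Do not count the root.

Count nodes per top-level branch (shared prefixes stored once):
  'A'-branch (AGATACCAC, ATAA): 12 nodes
  'C'-branch (CAGTACCGGT, CCAATCCA, CGTTCCGAC): 25 nodes
  'G'-branch (GACC, GTAGAGA): 10 nodes
  'T'-branch (TAGGGTTAAC, TAGTTGTGAG, TATCGTCTA, TCAGAGAGG, TCCACGC, TTACAGT, TTGA): 45 nodes
Sum: 92

92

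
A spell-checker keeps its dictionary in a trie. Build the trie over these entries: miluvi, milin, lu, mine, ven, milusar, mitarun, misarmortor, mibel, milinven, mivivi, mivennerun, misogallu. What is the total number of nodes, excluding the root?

55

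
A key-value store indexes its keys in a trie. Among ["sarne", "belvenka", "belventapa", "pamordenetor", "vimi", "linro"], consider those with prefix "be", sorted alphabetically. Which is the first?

DFS of the "be" subtree visits, in order: "belvenka", "belventapa"
Position 1: belvenka

belvenka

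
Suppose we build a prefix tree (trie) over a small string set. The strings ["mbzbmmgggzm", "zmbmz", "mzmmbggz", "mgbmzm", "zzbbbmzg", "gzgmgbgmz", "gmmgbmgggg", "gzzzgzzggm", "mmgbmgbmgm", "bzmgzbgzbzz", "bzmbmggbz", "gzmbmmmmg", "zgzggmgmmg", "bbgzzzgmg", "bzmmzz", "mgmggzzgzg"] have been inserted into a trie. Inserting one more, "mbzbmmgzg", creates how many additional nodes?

Walking "mbzbmmgzg" from the root, the first 7 characters ("mbzbmmg") follow existing edges; "z" is the first miss.
So 9 − 7 = 2 new nodes.

2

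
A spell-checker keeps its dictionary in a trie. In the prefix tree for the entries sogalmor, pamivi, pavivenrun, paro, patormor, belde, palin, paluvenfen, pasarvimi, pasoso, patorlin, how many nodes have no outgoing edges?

A leaf is a node with no children — equivalently, the end of a word that is not a proper prefix of any other stored word.
Those words: "belde", "palin", "paluvenfen", "pamivi", "paro", "pasarvimi", "pasoso", "patorlin", "patormor", "pavivenrun", "sogalmor"
Leaf count: 11

11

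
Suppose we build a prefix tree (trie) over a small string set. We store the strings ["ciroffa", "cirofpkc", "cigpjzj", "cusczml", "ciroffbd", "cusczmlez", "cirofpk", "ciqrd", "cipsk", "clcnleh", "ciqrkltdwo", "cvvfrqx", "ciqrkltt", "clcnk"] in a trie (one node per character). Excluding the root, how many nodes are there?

51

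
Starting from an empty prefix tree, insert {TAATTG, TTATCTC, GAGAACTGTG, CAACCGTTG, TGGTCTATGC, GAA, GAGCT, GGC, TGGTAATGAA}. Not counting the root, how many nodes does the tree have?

51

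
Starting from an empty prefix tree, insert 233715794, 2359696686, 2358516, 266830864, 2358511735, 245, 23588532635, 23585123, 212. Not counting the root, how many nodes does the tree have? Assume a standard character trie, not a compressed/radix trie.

46

For each word, the new-node count is its length minus the longest prefix already in the trie:
  "233715794" → 9 new (2, 3, 3, 7, 1, 5, 7, 9, 4)
  "2359696686" → prefix "23" already present; 8 new (5, 9, 6, 9, 6, 6, 8, 6)
  "2358516" → prefix "235" already present; 4 new (8, 5, 1, 6)
  "266830864" → prefix "2" already present; 8 new (6, 6, 8, 3, 0, 8, 6, 4)
  "2358511735" → prefix "235851" already present; 4 new (1, 7, 3, 5)
  "245" → prefix "2" already present; 2 new (4, 5)
  "23588532635" → prefix "2358" already present; 7 new (8, 5, 3, 2, 6, 3, 5)
  "23585123" → prefix "235851" already present; 2 new (2, 3)
  "212" → prefix "2" already present; 2 new (1, 2)
Total nodes = 9 + 8 + 4 + 8 + 4 + 2 + 7 + 2 + 2 = 46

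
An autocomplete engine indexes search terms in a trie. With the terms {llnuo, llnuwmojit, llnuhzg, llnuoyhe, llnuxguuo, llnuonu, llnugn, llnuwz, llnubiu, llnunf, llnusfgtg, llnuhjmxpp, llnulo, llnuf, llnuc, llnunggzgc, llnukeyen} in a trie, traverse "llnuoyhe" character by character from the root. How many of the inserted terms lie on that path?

2

Traverse "llnuoyhe" character by character; count nodes along the way that are marked as word ends.
Prefixes of the query that are stored words: "llnuo", "llnuoyhe"
Count: 2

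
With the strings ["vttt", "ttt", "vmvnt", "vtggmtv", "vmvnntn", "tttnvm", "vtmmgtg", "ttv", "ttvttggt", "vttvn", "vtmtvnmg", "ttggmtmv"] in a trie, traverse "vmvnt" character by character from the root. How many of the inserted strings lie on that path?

1

Traverse "vmvnt" character by character; count nodes along the way that are marked as word ends.
Prefixes of the query that are stored words: "vmvnt"
Count: 1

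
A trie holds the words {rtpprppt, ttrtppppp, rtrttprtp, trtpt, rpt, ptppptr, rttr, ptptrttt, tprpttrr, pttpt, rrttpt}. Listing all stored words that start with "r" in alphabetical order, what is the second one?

Words with prefix "r", in lexicographic order: "rpt", "rrttpt", "rtpprppt", "rtrttprtp", "rttr"
The 2nd is rrttpt.

rrttpt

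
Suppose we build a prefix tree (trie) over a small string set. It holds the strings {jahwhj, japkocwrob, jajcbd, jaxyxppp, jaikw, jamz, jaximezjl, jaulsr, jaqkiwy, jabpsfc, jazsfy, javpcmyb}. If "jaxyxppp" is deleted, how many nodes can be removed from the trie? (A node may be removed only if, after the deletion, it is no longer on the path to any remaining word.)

A node on "jaxyxppp"'s path can go only if nothing else ends at it or branches off below it.
The suffix "yxppp" (5 nodes) is used only by "jaxyxppp"; the node for "jax" still has the child "i", so pruning stops there.
Nodes removed: 5

5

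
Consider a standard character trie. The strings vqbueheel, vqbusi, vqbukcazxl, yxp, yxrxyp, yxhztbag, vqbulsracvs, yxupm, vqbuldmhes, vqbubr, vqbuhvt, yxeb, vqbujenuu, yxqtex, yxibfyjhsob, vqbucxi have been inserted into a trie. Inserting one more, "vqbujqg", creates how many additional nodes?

"vqbuj" is already a path in the trie; the remaining "qg" must be added.
Each of the 2 remaining characters creates one node.

2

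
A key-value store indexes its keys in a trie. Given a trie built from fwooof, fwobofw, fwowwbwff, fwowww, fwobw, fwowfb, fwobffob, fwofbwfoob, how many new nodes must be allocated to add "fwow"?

0

"fwow" is already a full path in the trie; only an end-marker is added.
No new nodes are needed: 0.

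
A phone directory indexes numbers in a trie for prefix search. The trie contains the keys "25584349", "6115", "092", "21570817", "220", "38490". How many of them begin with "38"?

Walk to "38"; the words in its subtree are exactly those with that prefix.
Words under "38": 38490
Count: 1

1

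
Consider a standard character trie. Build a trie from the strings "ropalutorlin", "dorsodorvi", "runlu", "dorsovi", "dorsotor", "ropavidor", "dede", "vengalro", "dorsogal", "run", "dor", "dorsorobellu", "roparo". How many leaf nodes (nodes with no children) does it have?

11

Leaves are exactly the stored words that no other stored word extends.
Those words: "dede", "dorsodorvi", "dorsogal", "dorsorobellu", "dorsotor", "dorsovi", "ropalutorlin", "roparo", "ropavidor", "runlu", "vengalro"
Leaf count: 11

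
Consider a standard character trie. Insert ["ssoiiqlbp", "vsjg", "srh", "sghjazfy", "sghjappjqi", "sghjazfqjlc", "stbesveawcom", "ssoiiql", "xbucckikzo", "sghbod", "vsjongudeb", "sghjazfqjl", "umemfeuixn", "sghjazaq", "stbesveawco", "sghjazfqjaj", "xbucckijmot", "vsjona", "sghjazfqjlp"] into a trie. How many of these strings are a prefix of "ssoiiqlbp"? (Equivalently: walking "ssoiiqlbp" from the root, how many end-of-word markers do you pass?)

Walk "ssoiiqlbp" from the root; an end-of-word marker is hit whenever a stored word is a prefix of "ssoiiqlbp".
Prefixes of the query that are stored words: "ssoiiql", "ssoiiqlbp"
Count: 2

2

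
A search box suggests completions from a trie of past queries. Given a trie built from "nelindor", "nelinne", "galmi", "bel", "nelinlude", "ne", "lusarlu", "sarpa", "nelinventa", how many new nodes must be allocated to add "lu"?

"lu" is already a full path in the trie; only an end-marker is added.
No new nodes are needed: 0.

0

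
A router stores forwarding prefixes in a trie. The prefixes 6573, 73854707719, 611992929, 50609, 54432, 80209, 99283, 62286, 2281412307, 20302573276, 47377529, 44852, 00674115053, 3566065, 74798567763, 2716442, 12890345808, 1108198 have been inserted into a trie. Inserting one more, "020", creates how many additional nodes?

The longest prefix of "020" already in the trie is "0" (length 1).
So 3 − 1 = 2 new nodes.

2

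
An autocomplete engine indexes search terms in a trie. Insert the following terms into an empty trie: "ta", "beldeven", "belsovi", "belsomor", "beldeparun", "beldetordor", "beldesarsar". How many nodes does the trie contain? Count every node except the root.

For each word, the new-node count is its length minus the longest prefix already in the trie:
  "ta" → 2 new (t, a)
  "beldeven" → 8 new (b, e, l, d, e, v, e, n)
  "belsovi" → prefix "bel" already present; 4 new (s, o, v, i)
  "belsomor" → prefix "belso" already present; 3 new (m, o, r)
  "beldeparun" → prefix "belde" already present; 5 new (p, a, r, u, n)
  "beldetordor" → prefix "belde" already present; 6 new (t, o, r, d, o, r)
  "beldesarsar" → prefix "belde" already present; 6 new (s, a, r, s, a, r)
Total nodes = 2 + 8 + 4 + 3 + 5 + 6 + 6 = 34

34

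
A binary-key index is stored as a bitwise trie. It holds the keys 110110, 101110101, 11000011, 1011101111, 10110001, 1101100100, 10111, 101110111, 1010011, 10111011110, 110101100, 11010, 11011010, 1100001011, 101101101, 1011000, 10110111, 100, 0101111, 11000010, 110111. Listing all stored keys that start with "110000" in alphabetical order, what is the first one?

11000010

DFS of the "110000" subtree visits, in order: "11000010", "1100001011", "11000011"
The 1st is 11000010.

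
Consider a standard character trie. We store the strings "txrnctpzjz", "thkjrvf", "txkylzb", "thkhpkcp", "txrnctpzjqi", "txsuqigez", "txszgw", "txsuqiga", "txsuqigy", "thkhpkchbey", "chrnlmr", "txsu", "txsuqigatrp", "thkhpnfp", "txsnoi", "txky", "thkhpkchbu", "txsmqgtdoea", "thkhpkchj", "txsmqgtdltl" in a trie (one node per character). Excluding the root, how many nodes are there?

Count nodes per top-level branch (shared prefixes stored once):
  'c'-branch (chrnlmr): 7 nodes
  't'-branch (thkhpkchbey, thkhpkchbu, thkhpkchj, thkhpkcp, thkhpnfp, thkjrvf, txky, txkylzb, txrnctpzjqi, txrnctpzjz, txsmqgtdltl, txsmqgtdoea, txsnoi, txsu, txsuqiga, txsuqigatrp, txsuqigez, txsuqigy, txszgw): 66 nodes
Sum: 73

73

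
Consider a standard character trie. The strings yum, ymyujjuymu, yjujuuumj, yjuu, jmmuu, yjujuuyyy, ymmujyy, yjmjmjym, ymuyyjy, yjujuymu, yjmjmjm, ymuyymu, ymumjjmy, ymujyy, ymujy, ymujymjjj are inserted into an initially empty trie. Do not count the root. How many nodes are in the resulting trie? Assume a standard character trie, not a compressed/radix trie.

63

Count nodes per top-level branch (shared prefixes stored once):
  'j'-branch (jmmuu): 5 nodes
  'y'-branch (yjmjmjm, yjmjmjym, yjujuuumj, yjujuuyyy, yjujuymu, yjuu, ymmujyy, ymujy, ymujymjjj, ymujyy, ymumjjmy, ymuyyjy, ymuyymu, ymyujjuymu, yum): 58 nodes
Sum: 63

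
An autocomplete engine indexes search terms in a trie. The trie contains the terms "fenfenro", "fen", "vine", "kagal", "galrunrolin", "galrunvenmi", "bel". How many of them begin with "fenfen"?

1

Traverse to the node for "fenfen", then collect every word in that subtree.
Words under "fenfen": fenfenro
Count: 1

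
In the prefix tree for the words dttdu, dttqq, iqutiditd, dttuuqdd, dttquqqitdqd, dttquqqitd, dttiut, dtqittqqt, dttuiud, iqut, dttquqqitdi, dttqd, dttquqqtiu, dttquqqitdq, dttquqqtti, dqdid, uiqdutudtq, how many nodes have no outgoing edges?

Leaves are exactly the stored words that no other stored word extends.
Those words: "dqdid", "dtqittqqt", "dttdu", "dttiut", "dttqd", "dttqq", "dttquqqitdi", "dttquqqitdqd", "dttquqqtiu", "dttquqqtti", "dttuiud", "dttuuqdd", "iqutiditd", "uiqdutudtq"
Leaf count: 14

14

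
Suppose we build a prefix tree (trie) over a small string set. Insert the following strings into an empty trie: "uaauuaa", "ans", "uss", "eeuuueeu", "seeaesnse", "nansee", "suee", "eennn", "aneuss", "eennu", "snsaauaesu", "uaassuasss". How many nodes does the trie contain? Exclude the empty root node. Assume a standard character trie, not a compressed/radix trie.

62

Count nodes per top-level branch (shared prefixes stored once):
  'a'-branch (aneuss, ans): 7 nodes
  'e'-branch (eennn, eennu, eeuuueeu): 12 nodes
  'n'-branch (nansee): 6 nodes
  's'-branch (seeaesnse, snsaauaesu, suee): 21 nodes
  'u'-branch (uaassuasss, uaauuaa, uss): 16 nodes
Sum: 62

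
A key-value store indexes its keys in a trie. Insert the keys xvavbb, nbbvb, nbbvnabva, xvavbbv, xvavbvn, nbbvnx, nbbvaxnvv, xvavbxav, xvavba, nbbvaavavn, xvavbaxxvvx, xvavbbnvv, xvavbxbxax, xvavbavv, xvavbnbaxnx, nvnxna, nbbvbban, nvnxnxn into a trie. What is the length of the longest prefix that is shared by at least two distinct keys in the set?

6

Equivalently: take the maximum, over all pairs, of their longest common prefix length.
"xvavba" and "xvavbavv" agree on "xvavba" (6 characters) before diverging; nothing deeper is shared.
Longest shared-prefix length: 6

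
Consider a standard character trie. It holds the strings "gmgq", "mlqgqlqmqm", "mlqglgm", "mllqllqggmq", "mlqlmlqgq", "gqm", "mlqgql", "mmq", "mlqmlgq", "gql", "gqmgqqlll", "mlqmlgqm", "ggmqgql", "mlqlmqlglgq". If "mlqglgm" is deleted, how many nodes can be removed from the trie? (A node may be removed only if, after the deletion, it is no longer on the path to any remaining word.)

3

A node on "mlqglgm"'s path can go only if nothing else ends at it or branches off below it.
The suffix "lgm" (3 nodes) is used only by "mlqglgm"; the node for "mlqg" still has the child "q", so pruning stops there.
Nodes removed: 3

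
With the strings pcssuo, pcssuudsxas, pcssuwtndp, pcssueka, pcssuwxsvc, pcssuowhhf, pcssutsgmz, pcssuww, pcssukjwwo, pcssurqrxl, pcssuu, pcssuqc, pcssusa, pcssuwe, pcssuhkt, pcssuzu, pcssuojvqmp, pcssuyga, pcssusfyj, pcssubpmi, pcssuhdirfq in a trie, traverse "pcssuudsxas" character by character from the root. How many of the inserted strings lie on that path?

2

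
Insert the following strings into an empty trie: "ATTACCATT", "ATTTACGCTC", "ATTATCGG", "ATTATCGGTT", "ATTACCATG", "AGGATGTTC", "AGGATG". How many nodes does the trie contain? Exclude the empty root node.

Count nodes per top-level branch (shared prefixes stored once):
  'A'-branch (AGGATG, AGGATGTTC, ATTACCATG, ATTACCATT, ATTATCGG, ATTATCGGTT, ATTTACGCTC): 31 nodes
Sum: 31

31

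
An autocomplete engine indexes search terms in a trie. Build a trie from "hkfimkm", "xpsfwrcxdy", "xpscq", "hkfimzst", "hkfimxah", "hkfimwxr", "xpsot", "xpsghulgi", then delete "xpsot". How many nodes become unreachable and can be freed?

After clearing the end-marker at "xpsot", prune upward until reaching a node still needed by another word.
The suffix "ot" (2 nodes) is used only by "xpsot"; the node for "xps" still has the child "f", so pruning stops there.
Nodes removed: 2

2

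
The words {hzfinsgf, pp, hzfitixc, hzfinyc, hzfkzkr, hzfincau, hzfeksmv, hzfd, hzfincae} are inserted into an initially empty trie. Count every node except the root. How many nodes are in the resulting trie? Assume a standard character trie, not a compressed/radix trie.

30

Trie structure (* marks end of a word):
(root)
├─ h
│  └─ z
│     └─ f
│        ├─ d *
│        ├─ e
│        │  └─ k
│        │     └─ s
│        │        └─ m
│        │           └─ v *
│        ├─ i
│        │  ├─ n
│        │  │  ├─ c
│        │  │  │  └─ a
│        │  │  │     ├─ e *
│        │  │  │     └─ u *
│        │  │  ├─ s
│        │  │  │  └─ g
│        │  │  │     └─ f *
│        │  │  └─ y
│        │  │     └─ c *
│        │  └─ t
│        │     └─ i
│        │        └─ x
│        │           └─ c *
│        └─ k
│           └─ z
│              └─ k
│                 └─ r *
└─ p
   └─ p *
Counting every labelled node above: 30.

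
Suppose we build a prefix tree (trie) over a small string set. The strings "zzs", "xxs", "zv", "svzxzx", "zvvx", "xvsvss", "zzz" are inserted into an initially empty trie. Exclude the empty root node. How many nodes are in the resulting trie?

21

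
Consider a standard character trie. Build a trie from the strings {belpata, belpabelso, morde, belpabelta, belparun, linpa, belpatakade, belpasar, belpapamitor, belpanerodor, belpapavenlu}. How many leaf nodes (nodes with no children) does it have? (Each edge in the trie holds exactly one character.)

10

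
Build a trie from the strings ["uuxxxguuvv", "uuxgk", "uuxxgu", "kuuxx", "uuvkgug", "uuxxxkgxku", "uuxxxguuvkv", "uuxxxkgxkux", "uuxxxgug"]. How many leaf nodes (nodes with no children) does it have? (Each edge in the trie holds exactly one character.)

8

A leaf is a node with no children — equivalently, the end of a word that is not a proper prefix of any other stored word.
Those words: "kuuxx", "uuvkgug", "uuxgk", "uuxxgu", "uuxxxgug", "uuxxxguuvkv", "uuxxxguuvv", "uuxxxkgxkux"
Leaf count: 8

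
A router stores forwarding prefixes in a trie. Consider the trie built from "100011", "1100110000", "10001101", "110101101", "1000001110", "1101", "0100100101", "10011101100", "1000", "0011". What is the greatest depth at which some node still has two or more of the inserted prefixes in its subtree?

Equivalently: take the maximum, over all pairs, of their longest common prefix length.
"100011" and "10001101" agree on "100011" (6 characters) before diverging; nothing deeper is shared.
Longest shared-prefix length: 6

6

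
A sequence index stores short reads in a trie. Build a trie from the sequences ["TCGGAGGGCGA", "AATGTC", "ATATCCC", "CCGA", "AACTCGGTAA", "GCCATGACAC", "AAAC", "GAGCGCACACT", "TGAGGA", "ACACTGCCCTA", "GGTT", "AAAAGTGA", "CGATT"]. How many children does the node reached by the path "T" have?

The children of the "T" node are the distinct next characters among strings starting with "T".
Characters that immediately follow "T" among the stored strings: {C, G}.
That node has 2 child edges.

2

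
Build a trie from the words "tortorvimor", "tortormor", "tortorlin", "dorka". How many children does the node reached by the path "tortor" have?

3

The children of the "tortor" node are the distinct next characters among strings starting with "tortor".
Distinct next characters after "tortor": l, m, v.
That node has 3 child edges.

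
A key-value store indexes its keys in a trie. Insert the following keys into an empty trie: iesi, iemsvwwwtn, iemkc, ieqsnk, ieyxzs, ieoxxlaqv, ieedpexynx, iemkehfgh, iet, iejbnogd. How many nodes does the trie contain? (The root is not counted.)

Trace insertions, counting only characters that open a new branch:
  "iesi" → 4 new (i, e, s, i)
  "iemsvwwwtn" → prefix "ie" already present; 8 new (m, s, v, w, w, w, t, n)
  "iemkc" → prefix "iem" already present; 2 new (k, c)
  "ieqsnk" → prefix "ie" already present; 4 new (q, s, n, k)
  "ieyxzs" → prefix "ie" already present; 4 new (y, x, z, s)
  "ieoxxlaqv" → prefix "ie" already present; 7 new (o, x, x, l, a, q, v)
  "ieedpexynx" → prefix "ie" already present; 8 new (e, d, p, e, x, y, n, x)
  "iemkehfgh" → prefix "iemk" already present; 5 new (e, h, f, g, h)
  "iet" → prefix "ie" already present; 1 new (t)
  "iejbnogd" → prefix "ie" already present; 6 new (j, b, n, o, g, d)
Total nodes = 4 + 8 + 2 + 4 + 4 + 7 + 8 + 5 + 1 + 6 = 49

49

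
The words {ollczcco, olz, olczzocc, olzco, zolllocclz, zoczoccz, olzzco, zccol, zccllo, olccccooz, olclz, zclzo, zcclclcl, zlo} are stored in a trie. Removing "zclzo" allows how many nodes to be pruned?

A node on "zclzo"'s path can go only if nothing else ends at it or branches off below it.
The suffix "lzo" (3 nodes) is used only by "zclzo"; the node for "zc" still has the child "c", so pruning stops there.
Nodes removed: 3

3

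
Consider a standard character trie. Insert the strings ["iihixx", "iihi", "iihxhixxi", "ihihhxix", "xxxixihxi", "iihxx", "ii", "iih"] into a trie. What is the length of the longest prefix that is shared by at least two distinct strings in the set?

4

Equivalently: take the maximum, over all pairs, of their longest common prefix length.
"iihi" and "iihixx" agree on "iihi" (4 characters) before diverging; nothing deeper is shared.
Longest shared-prefix length: 4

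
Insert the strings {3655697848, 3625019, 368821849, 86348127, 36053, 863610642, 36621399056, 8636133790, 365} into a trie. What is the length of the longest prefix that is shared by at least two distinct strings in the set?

5

Equivalently: take the maximum, over all pairs, of their longest common prefix length.
e.g. "863610642" and "8636133790" share the prefix "86361" of length 5; no pair shares a longer one.
Longest shared-prefix length: 5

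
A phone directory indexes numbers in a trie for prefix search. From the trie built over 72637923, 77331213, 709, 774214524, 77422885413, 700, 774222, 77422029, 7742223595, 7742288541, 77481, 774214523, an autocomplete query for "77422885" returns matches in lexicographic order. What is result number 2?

77422885413

Filter for "77422885…" and sort: "7742288541", "77422885413"
The 2nd is 77422885413.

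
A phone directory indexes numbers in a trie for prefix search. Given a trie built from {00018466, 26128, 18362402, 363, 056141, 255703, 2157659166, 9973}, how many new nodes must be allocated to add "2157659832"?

3

"2157659" is already a path in the trie; the remaining "832" must be added.
So 10 − 7 = 3 new nodes.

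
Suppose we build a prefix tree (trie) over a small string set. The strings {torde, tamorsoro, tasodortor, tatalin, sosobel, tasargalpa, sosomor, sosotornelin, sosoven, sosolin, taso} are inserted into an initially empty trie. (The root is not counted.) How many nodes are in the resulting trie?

Trace insertions, counting only characters that open a new branch:
  "torde" → 5 new (t, o, r, d, e)
  "tamorsoro" → prefix "t" already present; 8 new (a, m, o, r, s, o, r, o)
  "tasodortor" → prefix "ta" already present; 8 new (s, o, d, o, r, t, o, r)
  "tatalin" → prefix "ta" already present; 5 new (t, a, l, i, n)
  "sosobel" → 7 new (s, o, s, o, b, e, l)
  "tasargalpa" → prefix "tas" already present; 7 new (a, r, g, a, l, p, a)
  "sosomor" → prefix "soso" already present; 3 new (m, o, r)
  "sosotornelin" → prefix "soso" already present; 8 new (t, o, r, n, e, l, i, n)
  "sosoven" → prefix "soso" already present; 3 new (v, e, n)
  "sosolin" → prefix "soso" already present; 3 new (l, i, n)
  "taso" → prefix "taso" already present; 0 new (none)
Total nodes = 5 + 8 + 8 + 5 + 7 + 7 + 3 + 8 + 3 + 3 + 0 = 57

57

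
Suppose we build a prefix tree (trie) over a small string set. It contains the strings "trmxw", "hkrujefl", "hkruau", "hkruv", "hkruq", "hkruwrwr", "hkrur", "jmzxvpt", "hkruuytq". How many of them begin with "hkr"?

Walk to "hkr"; the words in its subtree are exactly those with that prefix.
Matches: "hkruau", "hkrujefl", "hkruq", "hkrur", "hkruuytq", "hkruv", "hkruwrwr"
Count: 7

7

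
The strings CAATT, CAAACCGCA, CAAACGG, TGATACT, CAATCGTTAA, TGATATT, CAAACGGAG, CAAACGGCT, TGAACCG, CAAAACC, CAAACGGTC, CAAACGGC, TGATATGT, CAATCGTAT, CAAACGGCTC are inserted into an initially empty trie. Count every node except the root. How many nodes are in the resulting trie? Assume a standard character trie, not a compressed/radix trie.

For each word, the new-node count is its length minus the longest prefix already in the trie:
  "CAATT" → 5 new (C, A, A, T, T)
  "CAAACCGCA" → prefix "CAA" already present; 6 new (A, C, C, G, C, A)
  "CAAACGG" → prefix "CAAAC" already present; 2 new (G, G)
  "TGATACT" → 7 new (T, G, A, T, A, C, T)
  "CAATCGTTAA" → prefix "CAAT" already present; 6 new (C, G, T, T, A, A)
  "TGATATT" → prefix "TGATA" already present; 2 new (T, T)
  "CAAACGGAG" → prefix "CAAACGG" already present; 2 new (A, G)
  "CAAACGGCT" → prefix "CAAACGG" already present; 2 new (C, T)
  "TGAACCG" → prefix "TGA" already present; 4 new (A, C, C, G)
  "CAAAACC" → prefix "CAAA" already present; 3 new (A, C, C)
  "CAAACGGTC" → prefix "CAAACGG" already present; 2 new (T, C)
  "CAAACGGC" → prefix "CAAACGGC" already present; 0 new (none)
  "TGATATGT" → prefix "TGATAT" already present; 2 new (G, T)
  "CAATCGTAT" → prefix "CAATCGT" already present; 2 new (A, T)
  "CAAACGGCTC" → prefix "CAAACGGCT" already present; 1 new (C)
Total nodes = 5 + 6 + 2 + 7 + 6 + 2 + 2 + 2 + 4 + 3 + 2 + 0 + 2 + 2 + 1 = 46

46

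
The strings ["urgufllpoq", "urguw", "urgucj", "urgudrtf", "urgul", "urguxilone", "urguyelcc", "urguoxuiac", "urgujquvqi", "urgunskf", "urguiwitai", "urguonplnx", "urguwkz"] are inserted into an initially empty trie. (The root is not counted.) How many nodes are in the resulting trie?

Trace insertions, counting only characters that open a new branch:
  "urgufllpoq" → 10 new (u, r, g, u, f, l, l, p, o, q)
  "urguw" → prefix "urgu" already present; 1 new (w)
  "urgucj" → prefix "urgu" already present; 2 new (c, j)
  "urgudrtf" → prefix "urgu" already present; 4 new (d, r, t, f)
  "urgul" → prefix "urgu" already present; 1 new (l)
  "urguxilone" → prefix "urgu" already present; 6 new (x, i, l, o, n, e)
  "urguyelcc" → prefix "urgu" already present; 5 new (y, e, l, c, c)
  "urguoxuiac" → prefix "urgu" already present; 6 new (o, x, u, i, a, c)
  "urgujquvqi" → prefix "urgu" already present; 6 new (j, q, u, v, q, i)
  "urgunskf" → prefix "urgu" already present; 4 new (n, s, k, f)
  "urguiwitai" → prefix "urgu" already present; 6 new (i, w, i, t, a, i)
  "urguonplnx" → prefix "urguo" already present; 5 new (n, p, l, n, x)
  "urguwkz" → prefix "urguw" already present; 2 new (k, z)
Total nodes = 10 + 1 + 2 + 4 + 1 + 6 + 5 + 6 + 6 + 4 + 6 + 5 + 2 = 58

58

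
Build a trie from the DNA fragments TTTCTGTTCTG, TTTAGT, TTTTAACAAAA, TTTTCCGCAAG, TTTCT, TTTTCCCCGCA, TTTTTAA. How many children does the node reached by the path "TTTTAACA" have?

1

The children of the "TTTTAACA" node are the distinct next characters among strings starting with "TTTTAACA".
Characters that immediately follow "TTTTAACA" among the stored strings: {A}.
That node has 1 child edge.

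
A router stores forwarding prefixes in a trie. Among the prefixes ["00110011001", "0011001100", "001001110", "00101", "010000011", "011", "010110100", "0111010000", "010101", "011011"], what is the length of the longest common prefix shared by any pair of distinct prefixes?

Equivalently: take the maximum, over all pairs, of their longest common prefix length.
"0011001100" and "00110011001" agree on "0011001100" (10 characters) before diverging; nothing deeper is shared.
Longest shared-prefix length: 10

10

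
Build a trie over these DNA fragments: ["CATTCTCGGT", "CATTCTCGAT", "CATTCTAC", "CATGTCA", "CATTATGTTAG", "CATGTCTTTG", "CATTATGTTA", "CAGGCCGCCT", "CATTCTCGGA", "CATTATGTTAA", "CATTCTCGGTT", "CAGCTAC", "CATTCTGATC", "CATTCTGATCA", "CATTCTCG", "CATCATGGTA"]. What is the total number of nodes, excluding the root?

Count nodes per top-level branch (shared prefixes stored once):
  'C'-branch (CAGCTAC, CAGGCCGCCT, CATCATGGTA, CATGTCA, CATGTCTTTG, CATTATGTTA, CATTATGTTAA, CATTATGTTAG, CATTCTAC, CATTCTCG, CATTCTCGAT, CATTCTCGGA, CATTCTCGGT, CATTCTCGGTT, CATTCTGATC, CATTCTGATCA): 56 nodes
Sum: 56

56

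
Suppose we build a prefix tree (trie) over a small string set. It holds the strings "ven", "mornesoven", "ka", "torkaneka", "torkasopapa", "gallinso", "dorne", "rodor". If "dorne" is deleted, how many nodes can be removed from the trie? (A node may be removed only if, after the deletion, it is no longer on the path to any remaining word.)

A node on "dorne"'s path can go only if nothing else ends at it or branches off below it.
No other word shares any prefix with "dorne", so all 5 of its nodes go.
Nodes removed: 5

5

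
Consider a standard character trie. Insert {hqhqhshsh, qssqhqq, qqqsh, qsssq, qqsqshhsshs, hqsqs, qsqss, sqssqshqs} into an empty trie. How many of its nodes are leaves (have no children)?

A leaf is a node with no children — equivalently, the end of a word that is not a proper prefix of any other stored word.
Those words: "hqhqhshsh", "hqsqs", "qqqsh", "qqsqshhsshs", "qsqss", "qssqhqq", "qsssq", "sqssqshqs"
Leaf count: 8

8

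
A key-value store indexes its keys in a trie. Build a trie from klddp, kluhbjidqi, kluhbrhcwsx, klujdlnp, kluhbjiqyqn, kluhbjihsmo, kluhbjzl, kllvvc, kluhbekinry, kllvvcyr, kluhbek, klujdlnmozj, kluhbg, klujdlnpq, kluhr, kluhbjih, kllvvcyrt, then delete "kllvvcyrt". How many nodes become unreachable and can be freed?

1

A node on "kllvvcyrt"'s path can go only if nothing else ends at it or branches off below it.
The suffix "t" (1 node) is used only by "kllvvcyrt"; "kllvvcyr" is itself a stored word, so pruning stops there.
Nodes removed: 1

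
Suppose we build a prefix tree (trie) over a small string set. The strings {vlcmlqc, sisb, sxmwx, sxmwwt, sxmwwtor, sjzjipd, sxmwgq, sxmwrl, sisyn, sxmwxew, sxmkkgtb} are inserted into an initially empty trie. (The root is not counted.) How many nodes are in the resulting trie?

38

For each word, the new-node count is its length minus the longest prefix already in the trie:
  "vlcmlqc" → 7 new (v, l, c, m, l, q, c)
  "sisb" → 4 new (s, i, s, b)
  "sxmwx" → prefix "s" already present; 4 new (x, m, w, x)
  "sxmwwt" → prefix "sxmw" already present; 2 new (w, t)
  "sxmwwtor" → prefix "sxmwwt" already present; 2 new (o, r)
  "sjzjipd" → prefix "s" already present; 6 new (j, z, j, i, p, d)
  "sxmwgq" → prefix "sxmw" already present; 2 new (g, q)
  "sxmwrl" → prefix "sxmw" already present; 2 new (r, l)
  "sisyn" → prefix "sis" already present; 2 new (y, n)
  "sxmwxew" → prefix "sxmwx" already present; 2 new (e, w)
  "sxmkkgtb" → prefix "sxm" already present; 5 new (k, k, g, t, b)
Total nodes = 7 + 4 + 4 + 2 + 2 + 6 + 2 + 2 + 2 + 2 + 5 = 38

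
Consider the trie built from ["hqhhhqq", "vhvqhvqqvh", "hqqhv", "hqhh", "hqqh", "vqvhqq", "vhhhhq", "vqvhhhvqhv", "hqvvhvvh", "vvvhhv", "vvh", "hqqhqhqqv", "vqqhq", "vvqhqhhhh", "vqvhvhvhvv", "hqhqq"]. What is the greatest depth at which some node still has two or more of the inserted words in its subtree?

4

Equivalently: take the maximum, over all pairs, of their longest common prefix length.
e.g. "hqhh" and "hqhhhqq" share the prefix "hqhh" of length 4; no pair shares a longer one.
Longest shared-prefix length: 4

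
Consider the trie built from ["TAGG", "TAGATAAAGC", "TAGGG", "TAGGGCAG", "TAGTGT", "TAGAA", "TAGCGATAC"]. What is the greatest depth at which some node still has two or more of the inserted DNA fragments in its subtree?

5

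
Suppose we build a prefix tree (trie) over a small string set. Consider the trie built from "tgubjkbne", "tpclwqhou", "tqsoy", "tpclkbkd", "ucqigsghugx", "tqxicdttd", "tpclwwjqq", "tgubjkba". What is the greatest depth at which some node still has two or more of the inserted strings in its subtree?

The deepest shared node is where two words last agree before diverging.
e.g. "tgubjkba" and "tgubjkbne" share the prefix "tgubjkb" of length 7; no pair shares a longer one.
Longest shared-prefix length: 7

7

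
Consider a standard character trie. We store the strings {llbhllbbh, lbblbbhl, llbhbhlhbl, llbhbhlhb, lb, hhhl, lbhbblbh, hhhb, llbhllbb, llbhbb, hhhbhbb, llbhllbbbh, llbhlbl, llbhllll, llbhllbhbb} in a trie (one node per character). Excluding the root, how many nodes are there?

Insert word by word; a character creates a node only if that edge doesn't already exist:
  "llbhllbbh" → 9 new (l, l, b, h, l, l, b, b, h)
  "lbblbbhl" → prefix "l" already present; 7 new (b, b, l, b, b, h, l)
  "llbhbhlhbl" → prefix "llbh" already present; 6 new (b, h, l, h, b, l)
  "llbhbhlhb" → prefix "llbhbhlhb" already present; 0 new (none)
  "lb" → prefix "lb" already present; 0 new (none)
  "hhhl" → 4 new (h, h, h, l)
  "lbhbblbh" → prefix "lb" already present; 6 new (h, b, b, l, b, h)
  "hhhb" → prefix "hhh" already present; 1 new (b)
  "llbhllbb" → prefix "llbhllbb" already present; 0 new (none)
  "llbhbb" → prefix "llbhb" already present; 1 new (b)
  "hhhbhbb" → prefix "hhhb" already present; 3 new (h, b, b)
  "llbhllbbbh" → prefix "llbhllbb" already present; 2 new (b, h)
  "llbhlbl" → prefix "llbhl" already present; 2 new (b, l)
  "llbhllll" → prefix "llbhll" already present; 2 new (l, l)
  "llbhllbhbb" → prefix "llbhllb" already present; 3 new (h, b, b)
Total nodes = 9 + 7 + 6 + 0 + 0 + 4 + 6 + 1 + 0 + 1 + 3 + 2 + 2 + 2 + 3 = 46

46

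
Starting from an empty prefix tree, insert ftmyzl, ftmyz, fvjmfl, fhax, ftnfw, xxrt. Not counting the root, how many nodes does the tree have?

21

Count nodes per top-level branch (shared prefixes stored once):
  'f'-branch (fhax, ftmyz, ftmyzl, ftnfw, fvjmfl): 17 nodes
  'x'-branch (xxrt): 4 nodes
Sum: 21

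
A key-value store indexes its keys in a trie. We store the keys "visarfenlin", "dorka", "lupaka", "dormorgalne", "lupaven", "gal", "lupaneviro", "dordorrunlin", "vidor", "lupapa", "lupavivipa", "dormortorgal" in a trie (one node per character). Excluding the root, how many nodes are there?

67

Count nodes per top-level branch (shared prefixes stored once):
  'd'-branch (dordorrunlin, dorka, dormorgalne, dormortorgal): 28 nodes
  'g'-branch (gal): 3 nodes
  'l'-branch (lupaka, lupaneviro, lupapa, lupaven, lupavivipa): 22 nodes
  'v'-branch (vidor, visarfenlin): 14 nodes
Sum: 67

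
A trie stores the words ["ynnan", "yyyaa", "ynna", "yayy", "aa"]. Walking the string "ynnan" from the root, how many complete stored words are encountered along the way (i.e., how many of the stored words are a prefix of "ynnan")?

2

Walk "ynnan" from the root; an end-of-word marker is hit whenever a stored word is a prefix of "ynnan".
Prefixes of the query that are stored words: "ynna", "ynnan"
Count: 2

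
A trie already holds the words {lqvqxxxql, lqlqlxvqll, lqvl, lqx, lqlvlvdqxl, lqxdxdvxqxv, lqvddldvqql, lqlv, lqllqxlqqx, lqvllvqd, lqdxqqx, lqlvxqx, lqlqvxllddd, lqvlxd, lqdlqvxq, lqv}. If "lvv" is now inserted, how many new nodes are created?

"l" is already a path in the trie; the remaining "vv" must be added.
New nodes needed: |"lvv"| − 1 = 3 − 1 = 2.

2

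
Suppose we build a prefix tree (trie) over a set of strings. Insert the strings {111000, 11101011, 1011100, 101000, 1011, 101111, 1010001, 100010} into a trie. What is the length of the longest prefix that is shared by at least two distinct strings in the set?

6

Look for the deepest trie node that still has at least two words in its subtree.
"101000" and "1010001" agree on "101000" (6 characters) before diverging; nothing deeper is shared.
Longest shared-prefix length: 6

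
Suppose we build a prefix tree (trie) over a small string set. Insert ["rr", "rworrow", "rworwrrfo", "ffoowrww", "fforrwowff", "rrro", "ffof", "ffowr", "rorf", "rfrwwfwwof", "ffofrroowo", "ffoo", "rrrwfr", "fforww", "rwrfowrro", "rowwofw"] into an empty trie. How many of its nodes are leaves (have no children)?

13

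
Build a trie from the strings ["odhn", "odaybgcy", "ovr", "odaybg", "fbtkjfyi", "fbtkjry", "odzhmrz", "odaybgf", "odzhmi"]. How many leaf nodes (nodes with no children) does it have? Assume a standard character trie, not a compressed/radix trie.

8

Leaves are exactly the stored words that no other stored word extends.
Those words: "fbtkjfyi", "fbtkjry", "odaybgcy", "odaybgf", "odhn", "odzhmi", "odzhmrz", "ovr"
Leaf count: 8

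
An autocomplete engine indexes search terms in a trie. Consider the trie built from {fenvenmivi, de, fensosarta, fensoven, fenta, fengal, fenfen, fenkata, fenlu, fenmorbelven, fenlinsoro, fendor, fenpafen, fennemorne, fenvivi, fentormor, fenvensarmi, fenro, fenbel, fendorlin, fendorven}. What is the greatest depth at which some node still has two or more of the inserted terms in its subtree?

6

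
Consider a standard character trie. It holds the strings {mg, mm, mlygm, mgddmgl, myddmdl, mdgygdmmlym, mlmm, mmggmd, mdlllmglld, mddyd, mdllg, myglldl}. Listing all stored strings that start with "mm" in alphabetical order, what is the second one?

mmggmd

DFS of the "mm" subtree visits, in order: "mm", "mmggmd"
The 2nd is mmggmd.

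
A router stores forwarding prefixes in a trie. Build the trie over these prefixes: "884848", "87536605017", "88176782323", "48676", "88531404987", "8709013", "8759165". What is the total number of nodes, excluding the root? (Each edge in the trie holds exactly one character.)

48

Insert word by word; a character creates a node only if that edge doesn't already exist:
  "884848" → 6 new (8, 8, 4, 8, 4, 8)
  "87536605017" → prefix "8" already present; 10 new (7, 5, 3, 6, 6, 0, 5, 0, 1, 7)
  "88176782323" → prefix "88" already present; 9 new (1, 7, 6, 7, 8, 2, 3, 2, 3)
  "48676" → 5 new (4, 8, 6, 7, 6)
  "88531404987" → prefix "88" already present; 9 new (5, 3, 1, 4, 0, 4, 9, 8, 7)
  "8709013" → prefix "87" already present; 5 new (0, 9, 0, 1, 3)
  "8759165" → prefix "875" already present; 4 new (9, 1, 6, 5)
Total nodes = 6 + 10 + 9 + 5 + 9 + 5 + 4 = 48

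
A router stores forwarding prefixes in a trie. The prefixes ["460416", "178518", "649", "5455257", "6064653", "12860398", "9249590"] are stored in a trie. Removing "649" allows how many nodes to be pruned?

Walk "649" from the leaf back toward the root, removing each node that no remaining word uses.
The suffix "49" (2 nodes) is used only by "649"; the node for "6" still has the child "0", so pruning stops there.
Nodes removed: 2

2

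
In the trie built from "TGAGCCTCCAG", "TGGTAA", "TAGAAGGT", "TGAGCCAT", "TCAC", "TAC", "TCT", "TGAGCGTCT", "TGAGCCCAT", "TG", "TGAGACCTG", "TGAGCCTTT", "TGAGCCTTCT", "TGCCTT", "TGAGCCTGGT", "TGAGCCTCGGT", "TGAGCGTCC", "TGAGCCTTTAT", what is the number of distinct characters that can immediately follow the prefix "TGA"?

1

The children of the "TGA" node are the distinct next characters among strings starting with "TGA".
Characters that immediately follow "TGA" among the stored strings: {G}.
That node has 1 child edge.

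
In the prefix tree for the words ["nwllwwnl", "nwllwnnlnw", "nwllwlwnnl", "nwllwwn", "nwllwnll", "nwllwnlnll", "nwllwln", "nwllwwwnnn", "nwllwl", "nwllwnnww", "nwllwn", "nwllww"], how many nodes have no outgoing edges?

A leaf is a node with no children — equivalently, the end of a word that is not a proper prefix of any other stored word.
Those words: "nwllwln", "nwllwlwnnl", "nwllwnll", "nwllwnlnll", "nwllwnnlnw", "nwllwnnww", "nwllwwnl", "nwllwwwnnn"
Leaf count: 8

8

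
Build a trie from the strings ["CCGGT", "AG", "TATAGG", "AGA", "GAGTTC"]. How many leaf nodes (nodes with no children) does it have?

A leaf is a node with no children — equivalently, the end of a word that is not a proper prefix of any other stored word.
Those words: "AGA", "CCGGT", "GAGTTC", "TATAGG"
Leaf count: 4

4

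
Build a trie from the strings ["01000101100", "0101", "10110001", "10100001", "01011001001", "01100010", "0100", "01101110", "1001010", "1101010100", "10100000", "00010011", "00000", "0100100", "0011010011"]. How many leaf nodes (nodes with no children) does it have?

13

Leaves are exactly the stored words that no other stored word extends.
Those words: "00000", "00010011", "0011010011", "01000101100", "0100100", "01011001001", "01100010", "01101110", "1001010", "10100000", "10100001", "10110001", "1101010100"
Leaf count: 13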